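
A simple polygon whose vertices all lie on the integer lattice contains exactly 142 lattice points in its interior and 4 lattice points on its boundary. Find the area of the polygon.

By Pick's theorem, A = I + B/2 − 1 = 142 + 4/2 − 1 = 143.

143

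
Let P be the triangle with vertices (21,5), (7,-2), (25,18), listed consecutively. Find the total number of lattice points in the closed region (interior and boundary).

The shoelace formula gives twice the area as |[21·(-2) − 7·5] + [7·18 − 25·(-2)] + [25·5 − 21·18]| = 154, so the area is 77.
Along each edge there are gcd(|Δx|,|Δy|)+1 lattice points, so counting each shared vertex once the boundary has gcd(14,7) + gcd(18,20) + gcd(4,13) = 7+2+1 = 10.
Pick's theorem gives I = A − B/2 + 1 = 77 − 10/2 + 1 = 73, so the closed region contains I + B = 73 + 10 = 83 lattice points.

83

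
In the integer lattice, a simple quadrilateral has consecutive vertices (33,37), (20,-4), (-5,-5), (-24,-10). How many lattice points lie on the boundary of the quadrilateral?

Along each edge there are gcd(|Δx|,|Δy|)+1 lattice points, so counting each shared vertex once the boundary has gcd(13,41) + gcd(25,1) + gcd(19,5) + gcd(57,47) = 1+1+1+1 = 4.

4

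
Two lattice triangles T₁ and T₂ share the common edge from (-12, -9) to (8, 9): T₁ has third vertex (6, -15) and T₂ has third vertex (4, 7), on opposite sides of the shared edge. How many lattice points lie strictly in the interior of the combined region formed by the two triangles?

The union is the simple quadrilateral with vertices (-12, -9), (6, -15), (8, 9), (4, 7) in order.
By the shoelace formula, twice the signed area is |((-12)·(-15) − 6·(-9)) + (6·9 − 8·(-15)) + (8·7 − 4·9) + (4·(-9) − (-12)·7)| = 476, so the area is 238.
The number of boundary lattice points is Σ gcd(|Δx|,|Δy|) = gcd(18,6) + gcd(2,24) + gcd(4,2) + gcd(16,16) = 6+2+2+16 = 26.
By Pick's theorem I = A − B/2 + 1 = 238 − 26/2 + 1 = 226.

226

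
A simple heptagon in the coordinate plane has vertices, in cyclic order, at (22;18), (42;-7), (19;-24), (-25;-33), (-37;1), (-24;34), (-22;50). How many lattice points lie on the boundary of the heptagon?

16

Along each edge there are gcd(|Δx|,|Δy|)+1 lattice points, so counting each shared vertex once the boundary has gcd(20,25) + gcd(23,17) + gcd(44,9) + gcd(12,34) + gcd(13,33) + gcd(2,16) + gcd(44,32) = 5+1+1+2+1+2+4 = 16.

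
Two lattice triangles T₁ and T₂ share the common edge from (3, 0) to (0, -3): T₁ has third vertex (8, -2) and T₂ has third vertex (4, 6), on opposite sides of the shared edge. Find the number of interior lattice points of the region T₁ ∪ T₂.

17

The union is the simple quadrilateral with vertices (3, 0), (8, -2), (0, -3), (4, 6) in order.
Using the shoelace formula, 2A = |(3·(-2) − 8·0) + (8·(-3) − 0·(-2)) + (0·6 − 4·(-3)) + (4·0 − 3·6)| = 36, so the area is 18.
Summing gcd(|Δx|,|Δy|) over the edges gives the boundary count: gcd(5,2) + gcd(8,1) + gcd(4,9) + gcd(1,6) = 1+1+1+1 = 4.
By Pick's theorem I = A − B/2 + 1 = 18 − 4/2 + 1 = 17.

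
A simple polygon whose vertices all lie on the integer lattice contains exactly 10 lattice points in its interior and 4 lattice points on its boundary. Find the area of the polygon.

Pick's theorem states A = I + B/2 − 1, so A = 10 + 4/2 − 1 = 11.

11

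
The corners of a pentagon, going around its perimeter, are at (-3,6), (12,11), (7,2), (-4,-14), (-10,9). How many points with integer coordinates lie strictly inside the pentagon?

225

Using the shoelace formula, 2A = |[(-3)·11 − 12·6] + [12·2 − 7·11] + [7·(-14) − (-4)·2] + [(-4)·9 − (-10)·(-14)] + [(-10)·6 − (-3)·9]| = 457, so the area is 228.5.
Summing gcd(|Δx|,|Δy|) over the edges gives the boundary count: gcd(15,5) + gcd(5,9) + gcd(11,16) + gcd(6,23) + gcd(7,3) = 5+1+1+1+1 = 9.
Pick's theorem gives I = A − B/2 + 1 = 228.5 − 9/2 + 1 = 225.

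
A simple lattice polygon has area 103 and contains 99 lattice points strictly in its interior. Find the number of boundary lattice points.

Pick's theorem gives A = I + B/2 − 1, so B = 2(A − I + 1) = 2(103 − 99 + 1) = 10.

10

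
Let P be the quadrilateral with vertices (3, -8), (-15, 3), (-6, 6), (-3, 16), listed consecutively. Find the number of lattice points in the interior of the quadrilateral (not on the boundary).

138

By the shoelace formula, twice the signed area is |[3·3 − (-15)·(-8)] + [(-15)·6 − (-6)·3] + [(-6)·16 − (-3)·6] + [(-3)·(-8) − 3·16]| = 285, so the area is 285/2.
The number of boundary lattice points is Σ gcd(|Δx|,|Δy|) = gcd(18,11) + gcd(9,3) + gcd(3,10) + gcd(6,24) = 1+3+1+6 = 11.
By Pick's theorem A = I + B/2 − 1, so I = 285/2 − 11/2 + 1 = 138.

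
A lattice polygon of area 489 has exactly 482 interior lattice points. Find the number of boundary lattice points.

Pick's theorem gives A = I + B/2 − 1, so B = 2(A − I + 1) = 2(489 − 482 + 1) = 16.

16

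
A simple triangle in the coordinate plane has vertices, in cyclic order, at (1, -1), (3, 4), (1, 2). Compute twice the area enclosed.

The shoelace formula gives twice the area as |[1·4 − 3·(-1)] + [3·2 − 1·4] + [1·(-1) − 1·2]| = 6, so the area is 3.

6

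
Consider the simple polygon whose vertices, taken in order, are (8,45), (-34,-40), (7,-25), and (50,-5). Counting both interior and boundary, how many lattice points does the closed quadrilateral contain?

The shoelace formula gives twice the area as |[8·(-40) − (-34)·45] + [(-34)·(-25) − 7·(-40)] + [7·(-5) − 50·(-25)] + [50·45 − 8·(-5)]| = 5845, so the area is 5845/2.
The number of boundary lattice points is Σ gcd(|Δx|,|Δy|) = gcd(42,85) + gcd(41,15) + gcd(43,20) + gcd(42,50) = 1+1+1+2 = 5.
Pick's theorem gives I = A − B/2 + 1 = 5845/2 − 5/2 + 1 = 2921, so the closed region contains I + B = 2921 + 5 = 2926 lattice points.

2926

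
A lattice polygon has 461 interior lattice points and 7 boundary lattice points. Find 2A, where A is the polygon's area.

927

By Pick's theorem, A = I + B/2 − 1 = 461 + 7/2 − 1 = 927/2.
Hence 2A = 927.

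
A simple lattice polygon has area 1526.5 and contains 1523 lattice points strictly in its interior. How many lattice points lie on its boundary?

Pick's theorem gives A = I + B/2 − 1, so B = 2(A − I + 1) = 2(1526.5 − 1523 + 1) = 9.

9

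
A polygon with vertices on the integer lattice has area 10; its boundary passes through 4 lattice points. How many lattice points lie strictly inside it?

Pick's theorem A = I + B/2 − 1 rearranges to I = A − B/2 + 1 = 10 − 4/2 + 1 = 9.

9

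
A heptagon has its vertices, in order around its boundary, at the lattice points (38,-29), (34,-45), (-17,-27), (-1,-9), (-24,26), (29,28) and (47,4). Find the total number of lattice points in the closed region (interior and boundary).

Using the shoelace formula, 2A = |[38·(-45) − 34·(-29)] + [34·(-27) − (-17)·(-45)] + [(-17)·(-9) − (-1)·(-27)] + [(-1)·26 − (-24)·(-9)] + [(-24)·28 − 29·26] + [29·4 − 47·28] + [47·(-29) − 38·4]| = 6664, so the area is 3332.
Summing gcd(|Δx|,|Δy|) over the edges gives the boundary count: gcd(4,16) + gcd(51,18) + gcd(16,18) + gcd(23,35) + gcd(53,2) + gcd(18,24) + gcd(9,33) = 4+3+2+1+1+6+3 = 20.
Pick's theorem gives I = A − B/2 + 1 = 3332 − 20/2 + 1 = 3323, so the closed region contains I + B = 3323 + 20 = 3343 lattice points.

3343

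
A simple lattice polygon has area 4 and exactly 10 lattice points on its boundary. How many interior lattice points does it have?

Pick's theorem A = I + B/2 − 1 rearranges to I = A − B/2 + 1 = 4 − 10/2 + 1 = 0.

0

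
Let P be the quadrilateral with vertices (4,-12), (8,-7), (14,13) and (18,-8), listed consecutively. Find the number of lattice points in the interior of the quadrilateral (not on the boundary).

128

By the shoelace formula, twice the signed area is |(4·(-7) − 8·(-12)) + (8·13 − 14·(-7)) + (14·(-8) − 18·13) + (18·(-12) − 4·(-8))| = 260, so the area is 130.
Summing gcd(|Δx|,|Δy|) over the edges gives the boundary count: gcd(4,5) + gcd(6,20) + gcd(4,21) + gcd(14,4) = 1+2+1+2 = 6.
Pick's theorem gives I = A − B/2 + 1 = 130 − 6/2 + 1 = 128.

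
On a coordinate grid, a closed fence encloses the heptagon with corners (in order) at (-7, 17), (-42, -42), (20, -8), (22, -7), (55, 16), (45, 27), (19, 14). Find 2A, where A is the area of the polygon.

4260

By the shoelace formula, twice the signed area is |[(-7)·(-42) − (-42)·17] + [(-42)·(-8) − 20·(-42)] + [20·(-7) − 22·(-8)] + [22·16 − 55·(-7)] + [55·27 − 45·16] + [45·14 − 19·27] + [19·17 − (-7)·14]| = 4260, so the area is 2130.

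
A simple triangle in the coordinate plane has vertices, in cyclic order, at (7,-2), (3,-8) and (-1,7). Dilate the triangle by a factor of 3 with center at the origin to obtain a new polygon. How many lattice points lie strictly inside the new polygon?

373

The shoelace formula gives twice the area as |(7·(-8) − 3·(-2)) + (3·7 − (-1)·(-8)) + ((-1)·(-2) − 7·7)| = 84, so the area is 42.
Summing gcd(|Δx|,|Δy|) over the edges gives the boundary count: gcd(4,6) + gcd(4,15) + gcd(8,9) = 2+1+1 = 4.
Scaling by 3 multiplies the area by 3² = 9 (so the new area is 378) and multiplies the boundary lattice-point count by 3, giving 12.
By Pick's theorem, the interior count of the dilated polygon is 378 − 12/2 + 1 = 373.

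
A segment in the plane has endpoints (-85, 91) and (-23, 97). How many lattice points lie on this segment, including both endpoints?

The number of lattice points on a segment between lattice points is gcd(|Δx|,|Δy|) + 1 = gcd(62,6) + 1 = 2 + 1 = 3.

3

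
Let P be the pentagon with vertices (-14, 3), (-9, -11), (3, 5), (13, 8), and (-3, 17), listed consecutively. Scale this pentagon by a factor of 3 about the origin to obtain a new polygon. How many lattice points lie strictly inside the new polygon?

The shoelace formula gives twice the area as |[(-14)·(-11) − (-9)·3] + [(-9)·5 − 3·(-11)] + [3·8 − 13·5] + [13·17 − (-3)·8] + [(-3)·3 − (-14)·17]| = 602, so the area is 301.
Along each edge there are gcd(|Δx|,|Δy|)+1 lattice points, so counting each shared vertex once the boundary has gcd(5,14) + gcd(12,16) + gcd(10,3) + gcd(16,9) + gcd(11,14) = 1+4+1+1+1 = 8.
Scaling by 3 multiplies the area by 3² = 9 (so the new area is 2709) and multiplies the boundary lattice-point count by 3, giving 24.
By Pick's theorem, the interior count of the dilated polygon is 2709 − 24/2 + 1 = 2698.

2698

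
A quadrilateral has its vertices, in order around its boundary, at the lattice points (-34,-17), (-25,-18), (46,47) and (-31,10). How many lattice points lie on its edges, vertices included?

Summing gcd(|Δx|,|Δy|) over the edges gives the boundary count: gcd(9,1) + gcd(71,65) + gcd(77,37) + gcd(3,27) = 1+1+1+3 = 6.

6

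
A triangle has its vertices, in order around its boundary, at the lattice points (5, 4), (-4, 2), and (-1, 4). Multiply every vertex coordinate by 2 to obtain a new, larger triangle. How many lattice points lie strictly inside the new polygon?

By the shoelace formula, twice the signed area is |[5·2 − (-4)·4] + [(-4)·4 − (-1)·2] + [(-1)·4 − 5·4]| = 12, so the area is 6.
Along each edge there are gcd(|Δx|,|Δy|)+1 lattice points, so counting each shared vertex once the boundary has gcd(9,2) + gcd(3,2) + gcd(6,0) = 1+1+6 = 8.
Scaling by 2 multiplies the area by 2² = 4 (so the new area is 24) and multiplies the boundary lattice-point count by 2, giving 16.
By Pick's theorem, the interior count of the dilated polygon is 24 − 16/2 + 1 = 17.

17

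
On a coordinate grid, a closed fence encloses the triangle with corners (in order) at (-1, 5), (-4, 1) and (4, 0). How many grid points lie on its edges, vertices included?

Along each edge there are gcd(|Δx|,|Δy|)+1 lattice points, so counting each shared vertex once the boundary has gcd(3,4) + gcd(8,1) + gcd(5,5) = 1+1+5 = 7.

7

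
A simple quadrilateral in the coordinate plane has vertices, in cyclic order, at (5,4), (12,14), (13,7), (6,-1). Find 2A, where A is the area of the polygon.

102

The shoelace formula gives twice the area as |[5·14 − 12·4] + [12·7 − 13·14] + [13·(-1) − 6·7] + [6·4 − 5·(-1)]| = 102, so the area is 51.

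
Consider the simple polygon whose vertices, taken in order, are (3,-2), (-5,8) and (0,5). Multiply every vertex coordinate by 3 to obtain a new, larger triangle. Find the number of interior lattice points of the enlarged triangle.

112

By the shoelace formula, twice the signed area is |(3·8 − (-5)·(-2)) + ((-5)·5 − 0·8) + (0·(-2) − 3·5)| = 26, so the area is 13.
Summing gcd(|Δx|,|Δy|) over the edges gives the boundary count: gcd(8,10) + gcd(5,3) + gcd(3,7) = 2+1+1 = 4.
Scaling by 3 multiplies the area by 3² = 9 (so the new area is 117) and multiplies the boundary lattice-point count by 3, giving 12.
By Pick's theorem, the interior count of the dilated polygon is 117 − 12/2 + 1 = 112.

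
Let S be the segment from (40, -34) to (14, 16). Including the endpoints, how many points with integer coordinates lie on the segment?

3

The number of lattice points on a segment between lattice points is gcd(|Δx|,|Δy|) + 1 = gcd(26,50) + 1 = 2 + 1 = 3.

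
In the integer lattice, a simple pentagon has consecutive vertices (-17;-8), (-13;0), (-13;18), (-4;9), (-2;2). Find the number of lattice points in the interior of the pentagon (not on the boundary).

144

The shoelace formula gives twice the area as |[(-17)·0 − (-13)·(-8)] + [(-13)·18 − (-13)·0] + [(-13)·9 − (-4)·18] + [(-4)·2 − (-2)·9] + [(-2)·(-8) − (-17)·2]| = 323, so the area is 161.5.
The number of boundary lattice points is Σ gcd(|Δx|,|Δy|) = gcd(4,8) + gcd(0,18) + gcd(9,9) + gcd(2,7) + gcd(15,10) = 4+18+9+1+5 = 37.
By Pick's theorem A = I + B/2 − 1, so I = 161.5 − 37/2 + 1 = 144.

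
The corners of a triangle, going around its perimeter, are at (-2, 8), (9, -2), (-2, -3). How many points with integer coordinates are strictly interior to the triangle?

55

The shoelace formula gives twice the area as |((-2)·(-2) − 9·8) + (9·(-3) − (-2)·(-2)) + ((-2)·8 − (-2)·(-3))| = 121, so the area is 121/2.
Along each edge there are gcd(|Δx|,|Δy|)+1 lattice points, so counting each shared vertex once the boundary has gcd(11,10) + gcd(11,1) + gcd(0,11) = 1+1+11 = 13.
Pick's theorem gives I = A − B/2 + 1 = 121/2 − 13/2 + 1 = 55.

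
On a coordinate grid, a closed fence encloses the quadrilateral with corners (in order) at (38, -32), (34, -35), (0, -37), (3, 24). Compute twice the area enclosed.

Using the shoelace formula, 2A = |(38·(-35) − 34·(-32)) + (34·(-37) − 0·(-35)) + (0·24 − 3·(-37)) + (3·(-32) − 38·24)| = 2397, so the area is 2397/2.

2397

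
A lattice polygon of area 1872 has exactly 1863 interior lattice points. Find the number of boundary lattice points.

20

Pick's theorem gives A = I + B/2 − 1, so B = 2(A − I + 1) = 2(1872 − 1863 + 1) = 20.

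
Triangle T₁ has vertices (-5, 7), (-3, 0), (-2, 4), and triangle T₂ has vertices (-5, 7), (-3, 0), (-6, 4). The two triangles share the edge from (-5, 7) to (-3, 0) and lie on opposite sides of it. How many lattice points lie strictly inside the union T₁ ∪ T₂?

12

The union is the simple quadrilateral with vertices (-5, 7), (-2, 4), (-3, 0), (-6, 4) in order.
The shoelace formula gives twice the area as |[(-5)·4 − (-2)·7] + [(-2)·0 − (-3)·4] + [(-3)·4 − (-6)·0] + [(-6)·7 − (-5)·4]| = 28, so the area is 14.
Along each edge there are gcd(|Δx|,|Δy|)+1 lattice points, so counting each shared vertex once the boundary has gcd(3,3) + gcd(1,4) + gcd(3,4) + gcd(1,3) = 3+1+1+1 = 6.
By Pick's theorem I = A − B/2 + 1 = 14 − 6/2 + 1 = 12.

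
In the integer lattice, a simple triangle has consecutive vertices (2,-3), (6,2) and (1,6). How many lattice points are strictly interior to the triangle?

Using the shoelace formula, 2A = |(2·2 − 6·(-3)) + (6·6 − 1·2) + (1·(-3) − 2·6)| = 41, so the area is 41/2.
Summing gcd(|Δx|,|Δy|) over the edges gives the boundary count: gcd(4,5) + gcd(5,4) + gcd(1,9) = 1+1+1 = 3.
Pick's theorem gives I = A − B/2 + 1 = 41/2 − 3/2 + 1 = 20.

20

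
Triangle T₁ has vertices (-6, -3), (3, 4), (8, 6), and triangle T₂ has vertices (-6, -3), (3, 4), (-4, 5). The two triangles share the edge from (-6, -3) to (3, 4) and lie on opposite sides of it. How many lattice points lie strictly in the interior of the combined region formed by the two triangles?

The union is the simple quadrilateral with vertices (-6, -3), (8, 6), (3, 4), (-4, 5) in order.
By the shoelace formula, twice the signed area is |((-6)·6 − 8·(-3)) + (8·4 − 3·6) + (3·5 − (-4)·4) + ((-4)·(-3) − (-6)·5)| = 75, so the area is 37.5.
Along each edge there are gcd(|Δx|,|Δy|)+1 lattice points, so counting each shared vertex once the boundary has gcd(14,9) + gcd(5,2) + gcd(7,1) + gcd(2,8) = 1+1+1+2 = 5.
By Pick's theorem I = A − B/2 + 1 = 37.5 − 5/2 + 1 = 36.

36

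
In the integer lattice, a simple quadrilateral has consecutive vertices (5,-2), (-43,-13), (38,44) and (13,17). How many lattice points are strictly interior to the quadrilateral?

By the shoelace formula, twice the signed area is |[5·(-13) − (-43)·(-2)] + [(-43)·44 − 38·(-13)] + [38·17 − 13·44] + [13·(-2) − 5·17]| = 1586, so the area is 793.
The number of boundary lattice points is Σ gcd(|Δx|,|Δy|) = gcd(48,11) + gcd(81,57) + gcd(25,27) + gcd(8,19) = 1+3+1+1 = 6.
By Pick's theorem A = I + B/2 − 1, so I = 793 − 6/2 + 1 = 791.

791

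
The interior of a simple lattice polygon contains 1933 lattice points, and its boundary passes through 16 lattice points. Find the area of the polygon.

By Pick's theorem, A = I + B/2 − 1 = 1933 + 16/2 − 1 = 1940.

1940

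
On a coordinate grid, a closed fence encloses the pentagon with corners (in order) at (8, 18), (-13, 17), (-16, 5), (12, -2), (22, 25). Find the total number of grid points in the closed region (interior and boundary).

555

The shoelace formula gives twice the area as |(8·17 − (-13)·18) + ((-13)·5 − (-16)·17) + ((-16)·(-2) − 12·5) + (12·25 − 22·(-2)) + (22·18 − 8·25)| = 1089, so the area is 1089/2.
Summing gcd(|Δx|,|Δy|) over the edges gives the boundary count: gcd(21,1) + gcd(3,12) + gcd(28,7) + gcd(10,27) + gcd(14,7) = 1+3+7+1+7 = 19.
Pick's theorem gives I = A − B/2 + 1 = 1089/2 − 19/2 + 1 = 536, so the closed region contains I + B = 536 + 19 = 555 lattice points.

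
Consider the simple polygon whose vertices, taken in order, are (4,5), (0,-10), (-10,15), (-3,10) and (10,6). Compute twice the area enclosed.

The shoelace formula gives twice the area as |[4·(-10) − 0·5] + [0·15 − (-10)·(-10)] + [(-10)·10 − (-3)·15] + [(-3)·6 − 10·10] + [10·5 − 4·6]| = 287, so the area is 287/2.

287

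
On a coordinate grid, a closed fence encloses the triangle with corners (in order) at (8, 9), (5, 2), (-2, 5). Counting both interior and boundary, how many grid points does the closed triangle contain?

Using the shoelace formula, 2A = |[8·2 − 5·9] + [5·5 − (-2)·2] + [(-2)·9 − 8·5]| = 58, so the area is 29.
The number of boundary lattice points is Σ gcd(|Δx|,|Δy|) = gcd(3,7) + gcd(7,3) + gcd(10,4) = 1+1+2 = 4.
Pick's theorem gives I = A − B/2 + 1 = 29 − 4/2 + 1 = 28, so the closed region contains I + B = 28 + 4 = 32 lattice points.

32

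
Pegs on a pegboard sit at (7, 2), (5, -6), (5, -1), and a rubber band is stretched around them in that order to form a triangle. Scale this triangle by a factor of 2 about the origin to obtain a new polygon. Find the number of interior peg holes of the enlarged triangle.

The shoelace formula gives twice the area as |(7·(-6) − 5·2) + (5·(-1) − 5·(-6)) + (5·2 − 7·(-1))| = 10, so the area is 5.
Summing gcd(|Δx|,|Δy|) over the edges gives the boundary count: gcd(2,8) + gcd(0,5) + gcd(2,3) = 2+5+1 = 8.
Scaling by 2 multiplies the area by 2² = 4 (so the new area is 20) and multiplies the boundary lattice-point count by 2, giving 16.
By Pick's theorem, the interior count of the dilated polygon is 20 − 16/2 + 1 = 13.

13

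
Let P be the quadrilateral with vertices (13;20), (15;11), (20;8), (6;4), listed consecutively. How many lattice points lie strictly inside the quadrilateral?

77

Using the shoelace formula, 2A = |(13·11 − 15·20) + (15·8 − 20·11) + (20·4 − 6·8) + (6·20 − 13·4)| = 157, so the area is 78.5.
Summing gcd(|Δx|,|Δy|) over the edges gives the boundary count: gcd(2,9) + gcd(5,3) + gcd(14,4) + gcd(7,16) = 1+1+2+1 = 5.
Pick's theorem gives I = A − B/2 + 1 = 78.5 − 5/2 + 1 = 77.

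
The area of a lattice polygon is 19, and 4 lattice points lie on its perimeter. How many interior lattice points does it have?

Pick's theorem A = I + B/2 − 1 rearranges to I = A − B/2 + 1 = 19 − 4/2 + 1 = 18.

18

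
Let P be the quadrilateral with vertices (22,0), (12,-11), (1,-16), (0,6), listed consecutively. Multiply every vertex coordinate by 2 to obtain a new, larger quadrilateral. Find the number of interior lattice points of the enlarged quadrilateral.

1094

Using the shoelace formula, 2A = |(22·(-11) − 12·0) + (12·(-16) − 1·(-11)) + (1·6 − 0·(-16)) + (0·0 − 22·6)| = 549, so the area is 274.5.
Along each edge there are gcd(|Δx|,|Δy|)+1 lattice points, so counting each shared vertex once the boundary has gcd(10,11) + gcd(11,5) + gcd(1,22) + gcd(22,6) = 1+1+1+2 = 5.
Scaling by 2 multiplies the area by 2² = 4 (so the new area is 1098) and multiplies the boundary lattice-point count by 2, giving 10.
By Pick's theorem, the interior count of the dilated polygon is 1098 − 10/2 + 1 = 1094.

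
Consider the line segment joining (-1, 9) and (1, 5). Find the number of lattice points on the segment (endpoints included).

The number of lattice points on a segment between lattice points is gcd(|Δx|,|Δy|) + 1 = gcd(2,4) + 1 = 2 + 1 = 3.

3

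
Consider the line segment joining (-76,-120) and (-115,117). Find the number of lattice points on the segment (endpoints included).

4

The number of lattice points on a segment between lattice points is gcd(|Δx|,|Δy|) + 1 = gcd(39,237) + 1 = 3 + 1 = 4.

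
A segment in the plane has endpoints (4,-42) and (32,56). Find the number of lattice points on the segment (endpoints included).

15

The number of lattice points on a segment between lattice points is gcd(|Δx|,|Δy|) + 1 = gcd(28,98) + 1 = 14 + 1 = 15.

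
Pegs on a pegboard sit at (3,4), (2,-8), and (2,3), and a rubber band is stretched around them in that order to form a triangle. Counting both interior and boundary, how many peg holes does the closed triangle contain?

Using the shoelace formula, 2A = |(3·(-8) − 2·4) + (2·3 − 2·(-8)) + (2·4 − 3·3)| = 11, so the area is 5.5.
Summing gcd(|Δx|,|Δy|) over the edges gives the boundary count: gcd(1,12) + gcd(0,11) + gcd(1,1) = 1+11+1 = 13.
Pick's theorem gives I = A − B/2 + 1 = 5.5 − 13/2 + 1 = 0, so the closed region contains I + B = 0 + 13 = 13 lattice points.

13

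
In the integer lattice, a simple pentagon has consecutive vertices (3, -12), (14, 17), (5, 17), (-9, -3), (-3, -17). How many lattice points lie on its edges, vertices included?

The number of boundary lattice points is Σ gcd(|Δx|,|Δy|) = gcd(11,29) + gcd(9,0) + gcd(14,20) + gcd(6,14) + gcd(6,5) = 1+9+2+2+1 = 15.

15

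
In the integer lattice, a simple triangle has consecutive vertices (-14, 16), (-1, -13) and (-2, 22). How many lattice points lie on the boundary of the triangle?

8

Summing gcd(|Δx|,|Δy|) over the edges gives the boundary count: gcd(13,29) + gcd(1,35) + gcd(12,6) = 1+1+6 = 8.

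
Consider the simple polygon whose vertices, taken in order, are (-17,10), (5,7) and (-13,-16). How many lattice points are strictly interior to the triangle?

The shoelace formula gives twice the area as |[(-17)·7 − 5·10] + [5·(-16) − (-13)·7] + [(-13)·10 − (-17)·(-16)]| = 560, so the area is 280.
The number of boundary lattice points is Σ gcd(|Δx|,|Δy|) = gcd(22,3) + gcd(18,23) + gcd(4,26) = 1+1+2 = 4.
Pick's theorem gives I = A − B/2 + 1 = 280 − 4/2 + 1 = 279.

279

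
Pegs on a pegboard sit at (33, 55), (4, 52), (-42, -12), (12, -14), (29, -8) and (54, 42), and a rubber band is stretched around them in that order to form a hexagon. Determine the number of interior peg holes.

3939

By the shoelace formula, twice the signed area is |(33·52 − 4·55) + (4·(-12) − (-42)·52) + ((-42)·(-14) − 12·(-12)) + (12·(-8) − 29·(-14)) + (29·42 − 54·(-8)) + (54·55 − 33·42)| = 7908, so the area is 3954.
Summing gcd(|Δx|,|Δy|) over the edges gives the boundary count: gcd(29,3) + gcd(46,64) + gcd(54,2) + gcd(17,6) + gcd(25,50) + gcd(21,13) = 1+2+2+1+25+1 = 32.
Pick's theorem gives I = A − B/2 + 1 = 3954 − 32/2 + 1 = 3939.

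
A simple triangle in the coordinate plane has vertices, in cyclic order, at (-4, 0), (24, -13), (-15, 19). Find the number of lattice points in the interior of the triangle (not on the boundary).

Using the shoelace formula, 2A = |((-4)·(-13) − 24·0) + (24·19 − (-15)·(-13)) + ((-15)·0 − (-4)·19)| = 389, so the area is 194.5.
The number of boundary lattice points is Σ gcd(|Δx|,|Δy|) = gcd(28,13) + gcd(39,32) + gcd(11,19) = 1+1+1 = 3.
Pick's theorem gives I = A − B/2 + 1 = 194.5 − 3/2 + 1 = 194.

194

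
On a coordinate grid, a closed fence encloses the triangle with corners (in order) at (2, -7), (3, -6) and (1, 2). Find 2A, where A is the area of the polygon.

Using the shoelace formula, 2A = |(2·(-6) − 3·(-7)) + (3·2 − 1·(-6)) + (1·(-7) − 2·2)| = 10, so the area is 5.

10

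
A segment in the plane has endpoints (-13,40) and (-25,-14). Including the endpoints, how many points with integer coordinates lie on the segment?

The number of lattice points on a segment between lattice points is gcd(|Δx|,|Δy|) + 1 = gcd(12,54) + 1 = 6 + 1 = 7.

7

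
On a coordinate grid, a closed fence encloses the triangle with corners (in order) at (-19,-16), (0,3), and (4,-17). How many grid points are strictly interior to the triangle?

Using the shoelace formula, 2A = |((-19)·3 − 0·(-16)) + (0·(-17) − 4·3) + (4·(-16) − (-19)·(-17))| = 456, so the area is 228.
The number of boundary lattice points is Σ gcd(|Δx|,|Δy|) = gcd(19,19) + gcd(4,20) + gcd(23,1) = 19+4+1 = 24.
Pick's theorem gives I = A − B/2 + 1 = 228 − 24/2 + 1 = 217.

217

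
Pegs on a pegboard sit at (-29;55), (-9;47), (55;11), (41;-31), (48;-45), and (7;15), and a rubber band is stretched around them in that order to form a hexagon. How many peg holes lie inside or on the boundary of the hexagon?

The shoelace formula gives twice the area as |((-29)·47 − (-9)·55) + ((-9)·11 − 55·47) + (55·(-31) − 41·11) + (41·(-45) − 48·(-31)) + (48·15 − 7·(-45)) + (7·55 − (-29)·15)| = 4210, so the area is 2105.
The number of boundary lattice points is Σ gcd(|Δx|,|Δy|) = gcd(20,8) + gcd(64,36) + gcd(14,42) + gcd(7,14) + gcd(41,60) + gcd(36,40) = 4+4+14+7+1+4 = 34.
Pick's theorem gives I = A − B/2 + 1 = 2105 − 34/2 + 1 = 2089, so the closed region contains I + B = 2089 + 34 = 2123 lattice points.

2123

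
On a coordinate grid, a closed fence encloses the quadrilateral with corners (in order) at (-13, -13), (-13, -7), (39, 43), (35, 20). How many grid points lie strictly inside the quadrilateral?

Using the shoelace formula, 2A = |((-13)·(-7) − (-13)·(-13)) + ((-13)·43 − 39·(-7)) + (39·20 − 35·43) + (35·(-13) − (-13)·20)| = 1284, so the area is 642.
Summing gcd(|Δx|,|Δy|) over the edges gives the boundary count: gcd(0,6) + gcd(52,50) + gcd(4,23) + gcd(48,33) = 6+2+1+3 = 12.
Pick's theorem gives I = A − B/2 + 1 = 642 − 12/2 + 1 = 637.

637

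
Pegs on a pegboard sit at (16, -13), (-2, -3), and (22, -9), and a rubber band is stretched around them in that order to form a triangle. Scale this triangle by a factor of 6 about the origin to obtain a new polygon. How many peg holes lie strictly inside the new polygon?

Using the shoelace formula, 2A = |[16·(-3) − (-2)·(-13)] + [(-2)·(-9) − 22·(-3)] + [22·(-13) − 16·(-9)]| = 132, so the area is 66.
The number of boundary lattice points is Σ gcd(|Δx|,|Δy|) = gcd(18,10) + gcd(24,6) + gcd(6,4) = 2+6+2 = 10.
Scaling by 6 multiplies the area by 6² = 36 (so the new area is 2376) and multiplies the boundary lattice-point count by 6, giving 60.
By Pick's theorem, the interior count of the dilated polygon is 2376 − 60/2 + 1 = 2347.

2347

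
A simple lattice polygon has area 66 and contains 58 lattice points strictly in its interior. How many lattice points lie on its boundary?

Pick's theorem gives A = I + B/2 − 1, so B = 2(A − I + 1) = 2(66 − 58 + 1) = 18.

18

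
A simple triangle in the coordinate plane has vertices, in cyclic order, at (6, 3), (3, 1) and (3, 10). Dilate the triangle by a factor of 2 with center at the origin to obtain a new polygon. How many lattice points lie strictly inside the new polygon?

44

By the shoelace formula, twice the signed area is |(6·1 − 3·3) + (3·10 − 3·1) + (3·3 − 6·10)| = 27, so the area is 27/2.
Along each edge there are gcd(|Δx|,|Δy|)+1 lattice points, so counting each shared vertex once the boundary has gcd(3,2) + gcd(0,9) + gcd(3,7) = 1+9+1 = 11.
Scaling by 2 multiplies the area by 2² = 4 (so the new area is 54) and multiplies the boundary lattice-point count by 2, giving 22.
By Pick's theorem, the interior count of the dilated polygon is 54 − 22/2 + 1 = 44.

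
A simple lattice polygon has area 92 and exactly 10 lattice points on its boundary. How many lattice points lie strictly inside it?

88

Pick's theorem A = I + B/2 − 1 rearranges to I = A − B/2 + 1 = 92 − 10/2 + 1 = 88.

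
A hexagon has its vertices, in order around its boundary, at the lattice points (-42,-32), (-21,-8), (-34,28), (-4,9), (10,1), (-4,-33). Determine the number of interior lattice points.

The shoelace formula gives twice the area as |((-42)·(-8) − (-21)·(-32)) + ((-21)·28 − (-34)·(-8)) + ((-34)·9 − (-4)·28) + ((-4)·1 − 10·9) + (10·(-33) − (-4)·1) + ((-4)·(-32) − (-42)·(-33))| = 3068, so the area is 1534.
Summing gcd(|Δx|,|Δy|) over the edges gives the boundary count: gcd(21,24) + gcd(13,36) + gcd(30,19) + gcd(14,8) + gcd(14,34) + gcd(38,1) = 3+1+1+2+2+1 = 10.
Pick's theorem gives I = A − B/2 + 1 = 1534 − 10/2 + 1 = 1530.

1530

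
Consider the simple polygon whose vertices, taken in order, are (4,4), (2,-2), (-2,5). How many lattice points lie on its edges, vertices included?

The number of boundary lattice points is Σ gcd(|Δx|,|Δy|) = gcd(2,6) + gcd(4,7) + gcd(6,1) = 2+1+1 = 4.

4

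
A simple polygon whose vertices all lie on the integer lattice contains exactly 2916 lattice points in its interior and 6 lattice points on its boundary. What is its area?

By Pick's theorem, A = I + B/2 − 1 = 2916 + 6/2 − 1 = 2918.

2918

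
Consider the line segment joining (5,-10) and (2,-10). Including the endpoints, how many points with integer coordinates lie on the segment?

4

The number of lattice points on a segment between lattice points is gcd(|Δx|,|Δy|) + 1 = gcd(3,0) + 1 = 3 + 1 = 4.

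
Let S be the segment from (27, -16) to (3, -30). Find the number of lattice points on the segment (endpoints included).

3

The number of lattice points on a segment between lattice points is gcd(|Δx|,|Δy|) + 1 = gcd(24,14) + 1 = 2 + 1 = 3.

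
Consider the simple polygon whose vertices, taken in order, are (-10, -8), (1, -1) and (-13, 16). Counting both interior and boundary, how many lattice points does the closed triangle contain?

The shoelace formula gives twice the area as |[(-10)·(-1) − 1·(-8)] + [1·16 − (-13)·(-1)] + [(-13)·(-8) − (-10)·16]| = 285, so the area is 142.5.
The number of boundary lattice points is Σ gcd(|Δx|,|Δy|) = gcd(11,7) + gcd(14,17) + gcd(3,24) = 1+1+3 = 5.
Pick's theorem gives I = A − B/2 + 1 = 142.5 − 5/2 + 1 = 141, so the closed region contains I + B = 141 + 5 = 146 lattice points.

146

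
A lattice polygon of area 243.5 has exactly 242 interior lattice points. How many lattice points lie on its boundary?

5

Pick's theorem gives A = I + B/2 − 1, so B = 2(A − I + 1) = 2(243.5 − 242 + 1) = 5.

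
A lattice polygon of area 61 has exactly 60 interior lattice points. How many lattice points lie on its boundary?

4

Pick's theorem gives A = I + B/2 − 1, so B = 2(A − I + 1) = 2(61 − 60 + 1) = 4.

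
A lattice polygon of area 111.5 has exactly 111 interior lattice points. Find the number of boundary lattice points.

3

Pick's theorem gives A = I + B/2 − 1, so B = 2(A − I + 1) = 2(111.5 − 111 + 1) = 3.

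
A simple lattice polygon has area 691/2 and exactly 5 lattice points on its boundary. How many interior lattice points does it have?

344

Pick's theorem A = I + B/2 − 1 rearranges to I = A − B/2 + 1 = 691/2 − 5/2 + 1 = 344.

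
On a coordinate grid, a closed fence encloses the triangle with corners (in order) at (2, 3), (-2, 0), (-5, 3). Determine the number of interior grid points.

6

Using the shoelace formula, 2A = |[2·0 − (-2)·3] + [(-2)·3 − (-5)·0] + [(-5)·3 − 2·3]| = 21, so the area is 10.5.
Summing gcd(|Δx|,|Δy|) over the edges gives the boundary count: gcd(4,3) + gcd(3,3) + gcd(7,0) = 1+3+7 = 11.
Pick's theorem gives I = A − B/2 + 1 = 10.5 − 11/2 + 1 = 6.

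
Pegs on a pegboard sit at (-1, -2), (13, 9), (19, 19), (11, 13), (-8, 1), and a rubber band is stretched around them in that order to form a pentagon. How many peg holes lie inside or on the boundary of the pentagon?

By the shoelace formula, twice the signed area is |[(-1)·9 − 13·(-2)] + [13·19 − 19·9] + [19·13 − 11·19] + [11·1 − (-8)·13] + [(-8)·(-2) − (-1)·1]| = 263, so the area is 263/2.
The number of boundary lattice points is Σ gcd(|Δx|,|Δy|) = gcd(14,11) + gcd(6,10) + gcd(8,6) + gcd(19,12) + gcd(7,3) = 1+2+2+1+1 = 7.
Pick's theorem gives I = A − B/2 + 1 = 263/2 − 7/2 + 1 = 129, so the closed region contains I + B = 129 + 7 = 136 lattice points.

136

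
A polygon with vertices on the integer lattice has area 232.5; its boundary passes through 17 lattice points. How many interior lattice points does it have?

Pick's theorem A = I + B/2 − 1 rearranges to I = A − B/2 + 1 = 232.5 − 17/2 + 1 = 225.

225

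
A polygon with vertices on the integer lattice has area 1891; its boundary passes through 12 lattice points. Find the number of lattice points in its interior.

Pick's theorem A = I + B/2 − 1 rearranges to I = A − B/2 + 1 = 1891 − 12/2 + 1 = 1886.

1886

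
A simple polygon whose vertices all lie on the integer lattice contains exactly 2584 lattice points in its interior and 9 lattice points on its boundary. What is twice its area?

By Pick's theorem, A = I + B/2 − 1 = 2584 + 9/2 − 1 = 5175/2.
Hence 2A = 5175.

5175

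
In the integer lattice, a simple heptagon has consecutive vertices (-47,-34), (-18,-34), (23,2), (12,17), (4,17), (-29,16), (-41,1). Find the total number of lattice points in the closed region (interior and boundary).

2453

Using the shoelace formula, 2A = |[(-47)·(-34) − (-18)·(-34)] + [(-18)·2 − 23·(-34)] + [23·17 − 12·2] + [12·17 − 4·17] + [4·16 − (-29)·17] + [(-29)·1 − (-41)·16] + [(-41)·(-34) − (-47)·1]| = 4860, so the area is 2430.
The number of boundary lattice points is Σ gcd(|Δx|,|Δy|) = gcd(29,0) + gcd(41,36) + gcd(11,15) + gcd(8,0) + gcd(33,1) + gcd(12,15) + gcd(6,35) = 29+1+1+8+1+3+1 = 44.
Pick's theorem gives I = A − B/2 + 1 = 2430 − 44/2 + 1 = 2409, so the closed region contains I + B = 2409 + 44 = 2453 lattice points.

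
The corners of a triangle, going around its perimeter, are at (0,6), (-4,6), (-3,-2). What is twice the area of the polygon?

By the shoelace formula, twice the signed area is |[0·6 − (-4)·6] + [(-4)·(-2) − (-3)·6] + [(-3)·6 − 0·(-2)]| = 32, so the area is 16.

32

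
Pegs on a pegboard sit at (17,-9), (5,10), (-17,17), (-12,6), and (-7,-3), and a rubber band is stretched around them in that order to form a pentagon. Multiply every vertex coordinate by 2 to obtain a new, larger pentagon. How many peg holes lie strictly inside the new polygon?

1519

Using the shoelace formula, 2A = |[17·10 − 5·(-9)] + [5·17 − (-17)·10] + [(-17)·6 − (-12)·17] + [(-12)·(-3) − (-7)·6] + [(-7)·(-9) − 17·(-3)]| = 764, so the area is 382.
Along each edge there are gcd(|Δx|,|Δy|)+1 lattice points, so counting each shared vertex once the boundary has gcd(12,19) + gcd(22,7) + gcd(5,11) + gcd(5,9) + gcd(24,6) = 1+1+1+1+6 = 10.
Scaling by 2 multiplies the area by 2² = 4 (so the new area is 1528) and multiplies the boundary lattice-point count by 2, giving 20.
By Pick's theorem, the interior count of the dilated polygon is 1528 − 20/2 + 1 = 1519.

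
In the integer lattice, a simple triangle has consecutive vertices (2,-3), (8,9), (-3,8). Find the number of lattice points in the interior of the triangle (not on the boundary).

By the shoelace formula, twice the signed area is |(2·9 − 8·(-3)) + (8·8 − (-3)·9) + ((-3)·(-3) − 2·8)| = 126, so the area is 63.
The number of boundary lattice points is Σ gcd(|Δx|,|Δy|) = gcd(6,12) + gcd(11,1) + gcd(5,11) = 6+1+1 = 8.
By Pick's theorem A = I + B/2 − 1, so I = 63 − 8/2 + 1 = 60.

60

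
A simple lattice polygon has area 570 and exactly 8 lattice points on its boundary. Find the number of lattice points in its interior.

567

From Pick's theorem, I = A − B/2 + 1 = 570 − 8/2 + 1 = 567.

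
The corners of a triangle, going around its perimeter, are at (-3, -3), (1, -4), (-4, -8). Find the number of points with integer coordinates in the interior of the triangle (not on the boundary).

10

By the shoelace formula, twice the signed area is |((-3)·(-4) − 1·(-3)) + (1·(-8) − (-4)·(-4)) + ((-4)·(-3) − (-3)·(-8))| = 21, so the area is 10.5.
The number of boundary lattice points is Σ gcd(|Δx|,|Δy|) = gcd(4,1) + gcd(5,4) + gcd(1,5) = 1+1+1 = 3.
Pick's theorem gives I = A − B/2 + 1 = 10.5 − 3/2 + 1 = 10.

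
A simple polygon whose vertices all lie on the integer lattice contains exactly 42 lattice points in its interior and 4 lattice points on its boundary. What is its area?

43

By Pick's theorem, A = I + B/2 − 1 = 42 + 4/2 − 1 = 43.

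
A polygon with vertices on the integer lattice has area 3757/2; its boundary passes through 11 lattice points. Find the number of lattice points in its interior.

1874

From Pick's theorem, I = A − B/2 + 1 = 3757/2 − 11/2 + 1 = 1874.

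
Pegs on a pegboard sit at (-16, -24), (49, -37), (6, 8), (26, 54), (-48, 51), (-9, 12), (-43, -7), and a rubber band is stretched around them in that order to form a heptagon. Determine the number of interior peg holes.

3871

Using the shoelace formula, 2A = |((-16)·(-37) − 49·(-24)) + (49·8 − 6·(-37)) + (6·54 − 26·8) + (26·51 − (-48)·54) + ((-48)·12 − (-9)·51) + ((-9)·(-7) − (-43)·12) + ((-43)·(-24) − (-16)·(-7))| = 7798, so the area is 3899.
Summing gcd(|Δx|,|Δy|) over the edges gives the boundary count: gcd(65,13) + gcd(43,45) + gcd(20,46) + gcd(74,3) + gcd(39,39) + gcd(34,19) + gcd(27,17) = 13+1+2+1+39+1+1 = 58.
By Pick's theorem A = I + B/2 − 1, so I = 3899 − 58/2 + 1 = 3871.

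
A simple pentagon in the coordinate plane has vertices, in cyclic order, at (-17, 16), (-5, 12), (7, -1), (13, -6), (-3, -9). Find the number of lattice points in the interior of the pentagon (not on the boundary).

Using the shoelace formula, 2A = |[(-17)·12 − (-5)·16] + [(-5)·(-1) − 7·12] + [7·(-6) − 13·(-1)] + [13·(-9) − (-3)·(-6)] + [(-3)·16 − (-17)·(-9)]| = 568, so the area is 284.
The number of boundary lattice points is Σ gcd(|Δx|,|Δy|) = gcd(12,4) + gcd(12,13) + gcd(6,5) + gcd(16,3) + gcd(14,25) = 4+1+1+1+1 = 8.
Pick's theorem gives I = A − B/2 + 1 = 284 − 8/2 + 1 = 281.

281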